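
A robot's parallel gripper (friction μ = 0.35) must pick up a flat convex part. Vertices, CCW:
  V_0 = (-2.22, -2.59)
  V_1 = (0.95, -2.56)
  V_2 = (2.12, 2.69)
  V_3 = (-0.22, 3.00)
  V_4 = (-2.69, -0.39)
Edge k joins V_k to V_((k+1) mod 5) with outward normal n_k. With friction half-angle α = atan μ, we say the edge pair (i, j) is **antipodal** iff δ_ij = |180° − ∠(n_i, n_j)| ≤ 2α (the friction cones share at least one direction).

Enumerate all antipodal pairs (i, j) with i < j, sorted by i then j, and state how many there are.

count = 3; pairs: (0,2), (1,3), (1,4)

α = atan 0.35 = 19.29°;  2α = 38.58°
n_0 = (+0.0095, -1.0000)
n_1 = (+0.9761, -0.2175)
n_2 = (+0.1313, +0.9913)
n_3 = (-0.8082, +0.5889)
n_4 = (-0.9779, -0.2089)
  (0,1): δ = 103.11°  ·
  (0,2): δ = 8.09°  ✓
  (0,3): δ = 53.38°  ·
  (0,4): δ = 101.52°  ·
  (1,2): δ = 84.98°  ·
  (1,3): δ = 23.51°  ✓
  (1,4): δ = 24.62°  ✓
  (2,3): δ = 118.53°  ·
  (2,4): δ = 70.39°  ·
  (3,4): δ = 131.86°  ·
antipodal pairs: 3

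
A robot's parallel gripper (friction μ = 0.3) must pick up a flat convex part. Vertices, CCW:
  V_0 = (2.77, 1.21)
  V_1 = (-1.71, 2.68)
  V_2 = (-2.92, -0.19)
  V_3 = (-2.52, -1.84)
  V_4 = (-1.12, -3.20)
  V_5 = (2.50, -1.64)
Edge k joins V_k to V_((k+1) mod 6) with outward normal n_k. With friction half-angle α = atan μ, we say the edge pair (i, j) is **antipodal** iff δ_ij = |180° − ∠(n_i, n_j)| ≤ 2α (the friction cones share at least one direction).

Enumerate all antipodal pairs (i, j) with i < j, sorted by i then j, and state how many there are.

α = atan 0.3 = 16.70°;  2α = 33.40°
n_0 = (+0.3118, +0.9502)
n_1 = (-0.9215, +0.3885)
n_2 = (-0.9719, -0.2356)
n_3 = (-0.6968, -0.7173)
n_4 = (+0.3958, -0.9184)
n_5 = (+0.9955, -0.0943)
  (0,1): δ = 94.69°  ·
  (0,2): δ = 58.21°  ·
  (0,3): δ = 26.00°  ✓
  (0,4): δ = 41.48°  ·
  (0,5): δ = 102.75°  ·
  (1,2): δ = 143.51°  ·
  (1,3): δ = 111.31°  ·
  (1,4): δ = 43.83°  ·
  (1,5): δ = 17.45°  ✓
  (2,3): δ = 147.80°  ·
  (2,4): δ = 80.31°  ·
  (2,5): δ = 19.04°  ✓
  (3,4): δ = 112.52°  ·
  (3,5): δ = 51.24°  ·
  (4,5): δ = 118.72°  ·
antipodal pairs: 3

count = 3; pairs: (0,3), (1,5), (2,5)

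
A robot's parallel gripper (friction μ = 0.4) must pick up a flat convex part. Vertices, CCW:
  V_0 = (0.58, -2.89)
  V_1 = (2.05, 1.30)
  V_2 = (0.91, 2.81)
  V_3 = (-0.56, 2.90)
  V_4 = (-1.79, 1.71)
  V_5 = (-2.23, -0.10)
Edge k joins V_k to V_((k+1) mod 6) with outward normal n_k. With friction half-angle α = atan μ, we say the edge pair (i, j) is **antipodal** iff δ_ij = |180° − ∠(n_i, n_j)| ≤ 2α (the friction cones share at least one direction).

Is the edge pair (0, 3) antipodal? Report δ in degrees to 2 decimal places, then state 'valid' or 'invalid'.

α = atan 0.4 = 21.80°;  2α = 43.60°
edge 0: e_0 = (+1.47, +4.19);  n_0 = (+0.9436, -0.3311)
edge 3: e_3 = (-1.23, -1.19);  n_3 = (-0.6953, +0.7187)
∠(n_0, n_3) = 153.39°
δ = |180° − 153.39°| = 26.61°
26.61° ≤ 2α = 43.60°  →  valid

δ = 26.61°, valid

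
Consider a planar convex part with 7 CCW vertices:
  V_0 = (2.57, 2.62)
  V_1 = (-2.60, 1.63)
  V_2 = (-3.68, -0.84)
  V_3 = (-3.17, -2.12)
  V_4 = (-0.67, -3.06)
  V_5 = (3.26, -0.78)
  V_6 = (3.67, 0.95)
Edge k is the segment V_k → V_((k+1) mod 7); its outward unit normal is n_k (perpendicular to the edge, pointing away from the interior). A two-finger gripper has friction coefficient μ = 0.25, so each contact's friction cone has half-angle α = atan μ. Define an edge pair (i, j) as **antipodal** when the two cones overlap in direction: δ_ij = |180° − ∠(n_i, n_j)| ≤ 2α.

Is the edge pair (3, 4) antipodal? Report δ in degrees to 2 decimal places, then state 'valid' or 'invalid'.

α = atan 0.25 = 14.04°;  2α = 28.07°
edge 3: e_3 = (+2.50, -0.94);  n_3 = (-0.3519, -0.9360)
edge 4: e_4 = (+3.93, +2.28);  n_4 = (+0.5018, -0.8650)
∠(n_3, n_4) = 50.73°
δ = |180° − 50.73°| = 129.27°
129.27° > 2α = 28.07°  →  invalid

δ = 129.27°, invalid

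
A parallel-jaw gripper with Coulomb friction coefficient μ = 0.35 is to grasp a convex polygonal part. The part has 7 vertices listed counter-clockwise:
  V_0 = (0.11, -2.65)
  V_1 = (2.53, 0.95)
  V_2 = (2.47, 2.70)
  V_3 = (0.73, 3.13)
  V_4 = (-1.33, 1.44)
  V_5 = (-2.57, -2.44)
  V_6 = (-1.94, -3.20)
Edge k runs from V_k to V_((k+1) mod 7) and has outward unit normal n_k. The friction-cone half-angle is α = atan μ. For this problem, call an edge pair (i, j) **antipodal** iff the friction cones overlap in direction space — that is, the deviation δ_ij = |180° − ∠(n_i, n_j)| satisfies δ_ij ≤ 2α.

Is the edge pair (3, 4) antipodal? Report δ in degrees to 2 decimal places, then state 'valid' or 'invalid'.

α = atan 0.35 = 19.29°;  2α = 38.58°
edge 3: e_3 = (-2.06, -1.69);  n_3 = (-0.6343, +0.7731)
edge 4: e_4 = (-1.24, -3.88);  n_4 = (-0.9525, +0.3044)
∠(n_3, n_4) = 32.91°
δ = |180° − 32.91°| = 147.09°
147.09° > 2α = 38.58°  →  invalid

δ = 147.09°, invalid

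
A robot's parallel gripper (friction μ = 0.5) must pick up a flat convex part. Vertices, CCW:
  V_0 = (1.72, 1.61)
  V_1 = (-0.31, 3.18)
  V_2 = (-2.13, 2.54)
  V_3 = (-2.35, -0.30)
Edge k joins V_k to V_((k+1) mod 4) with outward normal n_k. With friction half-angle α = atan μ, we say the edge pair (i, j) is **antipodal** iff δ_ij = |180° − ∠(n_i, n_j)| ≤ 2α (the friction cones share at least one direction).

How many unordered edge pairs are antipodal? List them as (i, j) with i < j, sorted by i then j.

α = atan 0.5 = 26.57°;  2α = 53.13°
n_0 = (+0.6118, +0.7910)
n_1 = (-0.3317, +0.9434)
n_2 = (-0.9970, +0.0772)
n_3 = (+0.4248, -0.9053)
  (0,1): δ = 122.91°  ·
  (0,2): δ = 56.71°  ·
  (0,3): δ = 62.86°  ·
  (1,2): δ = 113.80°  ·
  (1,3): δ = 5.77°  ✓
  (2,3): δ = 60.43°  ·
antipodal pairs: 1

count = 1; pairs: (1,3)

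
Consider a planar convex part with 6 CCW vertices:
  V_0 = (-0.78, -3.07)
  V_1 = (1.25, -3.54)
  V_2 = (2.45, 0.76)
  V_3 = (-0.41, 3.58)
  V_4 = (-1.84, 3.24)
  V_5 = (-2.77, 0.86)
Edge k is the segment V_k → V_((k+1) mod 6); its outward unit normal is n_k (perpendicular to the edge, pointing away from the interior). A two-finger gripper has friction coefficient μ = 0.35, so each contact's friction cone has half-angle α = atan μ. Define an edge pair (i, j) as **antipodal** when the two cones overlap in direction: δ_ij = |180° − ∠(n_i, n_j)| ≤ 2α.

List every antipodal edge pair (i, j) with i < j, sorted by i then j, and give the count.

count = 4; pairs: (0,2), (0,3), (1,4), (2,5)

α = atan 0.35 = 19.29°;  2α = 38.58°
n_0 = (-0.2256, -0.9742)
n_1 = (+0.9632, -0.2688)
n_2 = (+0.7021, +0.7121)
n_3 = (-0.2313, +0.9729)
n_4 = (-0.9314, +0.3640)
n_5 = (-0.8921, -0.4517)
  (0,1): δ = 92.56°  ·
  (0,2): δ = 31.56°  ✓
  (0,3): δ = 26.41°  ✓
  (0,4): δ = 81.69°  ·
  (0,5): δ = 129.89°  ·
  (1,2): δ = 119.00°  ·
  (1,3): δ = 61.03°  ·
  (1,4): δ = 5.75°  ✓
  (1,5): δ = 42.45°  ·
  (2,3): δ = 122.03°  ·
  (2,4): δ = 66.75°  ·
  (2,5): δ = 18.55°  ✓
  (3,4): δ = 124.72°  ·
  (3,5): δ = 76.52°  ·
  (4,5): δ = 131.80°  ·
antipodal pairs: 4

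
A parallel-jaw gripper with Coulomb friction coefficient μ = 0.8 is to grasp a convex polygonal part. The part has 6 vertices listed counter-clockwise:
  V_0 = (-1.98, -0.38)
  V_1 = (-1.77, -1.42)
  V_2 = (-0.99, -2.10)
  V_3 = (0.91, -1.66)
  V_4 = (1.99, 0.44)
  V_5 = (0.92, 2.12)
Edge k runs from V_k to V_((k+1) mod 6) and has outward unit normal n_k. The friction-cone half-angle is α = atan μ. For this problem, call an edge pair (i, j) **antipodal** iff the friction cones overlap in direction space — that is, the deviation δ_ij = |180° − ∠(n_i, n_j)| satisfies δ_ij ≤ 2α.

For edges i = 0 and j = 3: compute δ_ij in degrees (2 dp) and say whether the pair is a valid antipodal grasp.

α = atan 0.8 = 38.66°;  2α = 77.32°
edge 0: e_0 = (+0.21, -1.04);  n_0 = (-0.9802, -0.1979)
edge 3: e_3 = (+1.08, +2.10);  n_3 = (+0.8893, -0.4573)
∠(n_0, n_3) = 141.37°
δ = |180° − 141.37°| = 38.63°
38.63° ≤ 2α = 77.32°  →  valid

δ = 38.63°, valid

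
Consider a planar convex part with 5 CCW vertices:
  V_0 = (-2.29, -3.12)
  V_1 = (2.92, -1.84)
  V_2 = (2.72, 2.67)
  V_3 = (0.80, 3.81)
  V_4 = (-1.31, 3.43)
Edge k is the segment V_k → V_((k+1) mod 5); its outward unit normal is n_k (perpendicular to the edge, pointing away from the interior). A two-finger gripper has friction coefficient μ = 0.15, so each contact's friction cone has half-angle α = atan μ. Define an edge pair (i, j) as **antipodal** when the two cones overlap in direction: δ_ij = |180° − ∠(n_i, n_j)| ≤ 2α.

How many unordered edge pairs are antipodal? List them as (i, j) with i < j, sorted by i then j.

count = 2; pairs: (0,3), (1,4)

α = atan 0.15 = 8.53°;  2α = 17.06°
n_0 = (+0.2386, -0.9711)
n_1 = (+0.9990, +0.0443)
n_2 = (+0.5105, +0.8599)
n_3 = (-0.1772, +0.9842)
n_4 = (-0.9890, +0.1480)
  (0,1): δ = 101.26°  ·
  (0,2): δ = 44.50°  ·
  (0,3): δ = 3.59°  ✓
  (0,4): δ = 67.69°  ·
  (1,2): δ = 123.24°  ·
  (1,3): δ = 82.33°  ·
  (1,4): δ = 11.05°  ✓
  (2,3): δ = 139.09°  ·
  (2,4): δ = 67.81°  ·
  (3,4): δ = 108.72°  ·
antipodal pairs: 2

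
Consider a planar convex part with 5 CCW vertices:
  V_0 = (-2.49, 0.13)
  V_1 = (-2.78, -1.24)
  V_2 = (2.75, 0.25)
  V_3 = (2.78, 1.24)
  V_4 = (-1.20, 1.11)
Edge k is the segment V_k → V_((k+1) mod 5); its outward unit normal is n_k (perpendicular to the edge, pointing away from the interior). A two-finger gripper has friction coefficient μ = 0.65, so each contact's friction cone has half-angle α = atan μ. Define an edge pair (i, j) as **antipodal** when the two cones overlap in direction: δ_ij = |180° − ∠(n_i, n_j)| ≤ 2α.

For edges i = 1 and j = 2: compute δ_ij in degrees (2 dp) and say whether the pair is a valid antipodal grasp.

δ = 106.82°, invalid

α = atan 0.65 = 33.02°;  2α = 66.05°
edge 1: e_1 = (+5.53, +1.49);  n_1 = (+0.2602, -0.9656)
edge 2: e_2 = (+0.03, +0.99);  n_2 = (+0.9995, -0.0303)
∠(n_1, n_2) = 73.18°
δ = |180° − 73.18°| = 106.82°
106.82° > 2α = 66.05°  →  invalid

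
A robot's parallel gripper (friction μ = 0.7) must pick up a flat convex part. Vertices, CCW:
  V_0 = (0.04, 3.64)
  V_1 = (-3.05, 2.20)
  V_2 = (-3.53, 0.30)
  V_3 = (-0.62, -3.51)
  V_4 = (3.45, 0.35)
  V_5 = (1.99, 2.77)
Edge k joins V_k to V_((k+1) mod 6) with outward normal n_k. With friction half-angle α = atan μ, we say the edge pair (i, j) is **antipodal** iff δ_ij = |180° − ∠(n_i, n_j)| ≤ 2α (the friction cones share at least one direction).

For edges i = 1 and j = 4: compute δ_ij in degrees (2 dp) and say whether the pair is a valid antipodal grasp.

α = atan 0.7 = 34.99°;  2α = 69.98°
edge 1: e_1 = (-0.48, -1.90);  n_1 = (-0.9695, +0.2449)
edge 4: e_4 = (-1.46, +2.42);  n_4 = (+0.8562, +0.5166)
∠(n_1, n_4) = 134.72°
δ = |180° − 134.72°| = 45.28°
45.28° ≤ 2α = 69.98°  →  valid

δ = 45.28°, valid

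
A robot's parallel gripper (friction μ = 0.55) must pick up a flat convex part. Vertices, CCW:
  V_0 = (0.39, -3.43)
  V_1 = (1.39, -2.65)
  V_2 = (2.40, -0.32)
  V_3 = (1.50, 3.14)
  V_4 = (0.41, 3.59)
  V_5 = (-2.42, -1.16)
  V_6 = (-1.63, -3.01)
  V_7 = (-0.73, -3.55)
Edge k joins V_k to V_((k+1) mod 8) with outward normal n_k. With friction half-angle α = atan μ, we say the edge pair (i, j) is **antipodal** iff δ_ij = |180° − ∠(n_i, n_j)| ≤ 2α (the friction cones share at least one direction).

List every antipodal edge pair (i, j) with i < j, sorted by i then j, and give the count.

count = 10; pairs: (0,4), (1,4), (1,5), (2,4), (2,5), (2,6), (3,5), (3,6), (3,7), (4,7)

α = atan 0.55 = 28.81°;  2α = 57.62°
n_0 = (+0.6150, -0.7885)
n_1 = (+0.9175, -0.3977)
n_2 = (+0.9678, +0.2517)
n_3 = (+0.3816, +0.9243)
n_4 = (-0.8591, +0.5118)
n_5 = (-0.9197, -0.3927)
n_6 = (-0.5145, -0.8575)
n_7 = (+0.1065, -0.9943)
  (0,1): δ = 151.39°  ·
  (0,2): δ = 113.37°  ·
  (0,3): δ = 60.39°  ·
  (0,4): δ = 21.26°  ✓
  (0,5): δ = 75.17°  ·
  (0,6): δ = 111.08°  ·
  (0,7): δ = 148.16°  ·
  (1,2): δ = 141.98°  ·
  (1,3): δ = 89.00°  ·
  (1,4): δ = 7.35°  ✓
  (1,5): δ = 46.56°  ✓
  (1,6): δ = 82.47°  ·
  (1,7): δ = 119.55°  ·
  (2,3): δ = 127.01°  ·
  (2,4): δ = 45.37°  ✓
  (2,5): δ = 8.54°  ✓
  (2,6): δ = 44.46°  ✓
  (2,7): δ = 81.54°  ·
  (3,4): δ = 98.35°  ·
  (3,5): δ = 44.44°  ✓
  (3,6): δ = 8.53°  ✓
  (3,7): δ = 28.55°  ✓
  (4,5): δ = 126.09°  ·
  (4,6): δ = 90.18°  ·
  (4,7): δ = 53.10°  ✓
  (5,6): δ = 144.09°  ·
  (5,7): δ = 107.01°  ·
  (6,7): δ = 142.92°  ·
antipodal pairs: 10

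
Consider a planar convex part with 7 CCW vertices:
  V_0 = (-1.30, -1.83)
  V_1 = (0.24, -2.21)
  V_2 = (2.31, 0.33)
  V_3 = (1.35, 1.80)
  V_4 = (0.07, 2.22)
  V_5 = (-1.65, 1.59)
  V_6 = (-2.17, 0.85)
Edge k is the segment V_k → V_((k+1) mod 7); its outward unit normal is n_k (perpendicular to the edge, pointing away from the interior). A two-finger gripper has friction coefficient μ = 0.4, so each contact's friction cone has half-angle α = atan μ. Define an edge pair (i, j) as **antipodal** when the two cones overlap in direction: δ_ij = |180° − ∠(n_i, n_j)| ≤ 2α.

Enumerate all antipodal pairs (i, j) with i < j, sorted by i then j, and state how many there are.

α = atan 0.4 = 21.80°;  2α = 43.60°
n_0 = (-0.2396, -0.9709)
n_1 = (+0.7752, -0.6317)
n_2 = (+0.8373, +0.5468)
n_3 = (+0.3118, +0.9502)
n_4 = (-0.3439, +0.9390)
n_5 = (-0.8182, +0.5749)
n_6 = (-0.9511, -0.3088)
  (0,1): δ = 115.32°  ·
  (0,2): δ = 42.99°  ✓
  (0,3): δ = 4.30°  ✓
  (0,4): δ = 33.98°  ✓
  (0,5): δ = 68.77°  ·
  (0,6): δ = 121.85°  ·
  (1,2): δ = 107.67°  ·
  (1,3): δ = 68.99°  ·
  (1,4): δ = 30.70°  ✓
  (1,5): δ = 4.08°  ✓
  (1,6): δ = 57.16°  ·
  (2,3): δ = 141.31°  ·
  (2,4): δ = 103.03°  ·
  (2,5): δ = 68.24°  ·
  (2,6): δ = 15.16°  ✓
  (3,4): δ = 141.72°  ·
  (3,5): δ = 106.93°  ·
  (3,6): δ = 53.85°  ·
  (4,5): δ = 145.21°  ·
  (4,6): δ = 92.13°  ·
  (5,6): δ = 126.92°  ·
antipodal pairs: 6

count = 6; pairs: (0,2), (0,3), (0,4), (1,4), (1,5), (2,6)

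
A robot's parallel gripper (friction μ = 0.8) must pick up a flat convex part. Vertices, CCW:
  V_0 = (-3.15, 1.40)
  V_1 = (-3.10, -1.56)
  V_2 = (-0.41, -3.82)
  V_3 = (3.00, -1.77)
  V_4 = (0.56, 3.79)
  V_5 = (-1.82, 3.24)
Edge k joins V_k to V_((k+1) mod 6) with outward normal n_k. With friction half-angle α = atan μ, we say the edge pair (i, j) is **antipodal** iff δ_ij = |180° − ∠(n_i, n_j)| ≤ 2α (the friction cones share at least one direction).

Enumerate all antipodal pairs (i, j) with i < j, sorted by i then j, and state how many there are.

count = 7; pairs: (0,2), (0,3), (1,3), (1,4), (2,4), (2,5), (3,5)

α = atan 0.8 = 38.66°;  2α = 77.32°
n_0 = (-0.9999, -0.0169)
n_1 = (-0.6433, -0.7656)
n_2 = (+0.5152, -0.8570)
n_3 = (+0.9157, +0.4019)
n_4 = (-0.2252, +0.9743)
n_5 = (-0.8104, +0.5858)
  (0,1): δ = 131.00°  ·
  (0,2): δ = 59.95°  ✓
  (0,3): δ = 22.73°  ✓
  (0,4): δ = 102.04°  ·
  (0,5): δ = 143.17°  ·
  (1,2): δ = 108.95°  ·
  (1,3): δ = 26.27°  ✓
  (1,4): δ = 53.05°  ✓
  (1,5): δ = 94.17°  ·
  (2,3): δ = 97.32°  ·
  (2,4): δ = 18.00°  ✓
  (2,5): δ = 23.13°  ✓
  (3,4): δ = 100.68°  ·
  (3,5): δ = 59.55°  ✓
  (4,5): δ = 138.87°  ·
antipodal pairs: 7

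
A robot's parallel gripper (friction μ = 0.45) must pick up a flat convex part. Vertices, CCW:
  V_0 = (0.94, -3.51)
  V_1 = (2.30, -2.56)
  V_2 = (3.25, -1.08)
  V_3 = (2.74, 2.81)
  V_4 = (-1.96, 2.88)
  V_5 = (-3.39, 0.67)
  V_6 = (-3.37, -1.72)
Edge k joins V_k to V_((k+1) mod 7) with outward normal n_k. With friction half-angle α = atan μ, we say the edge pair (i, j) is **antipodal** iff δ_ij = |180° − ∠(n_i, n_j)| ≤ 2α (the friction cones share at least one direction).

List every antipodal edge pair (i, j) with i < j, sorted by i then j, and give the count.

count = 7; pairs: (0,3), (0,4), (1,4), (1,5), (2,4), (2,5), (3,6)

α = atan 0.45 = 24.23°;  2α = 48.46°
n_0 = (+0.5727, -0.8198)
n_1 = (+0.8415, -0.5402)
n_2 = (+0.9915, +0.1300)
n_3 = (+0.0149, +0.9999)
n_4 = (-0.8396, +0.5433)
n_5 = (-1.0000, -0.0084)
n_6 = (-0.3836, -0.9235)
  (0,1): δ = 157.63°  ·
  (0,2): δ = 117.47°  ·
  (0,3): δ = 35.79°  ✓
  (0,4): δ = 22.16°  ✓
  (0,5): δ = 55.54°  ·
  (0,6): δ = 122.51°  ·
  (1,2): δ = 139.83°  ·
  (1,3): δ = 58.16°  ·
  (1,4): δ = 0.21°  ✓
  (1,5): δ = 33.18°  ✓
  (1,6): δ = 100.14°  ·
  (2,3): δ = 98.32°  ·
  (2,4): δ = 40.37°  ✓
  (2,5): δ = 6.99°  ✓
  (2,6): δ = 59.98°  ·
  (3,4): δ = 122.05°  ·
  (3,5): δ = 88.67°  ·
  (3,6): δ = 21.70°  ✓
  (4,5): δ = 146.62°  ·
  (4,6): δ = 79.65°  ·
  (5,6): δ = 113.03°  ·
antipodal pairs: 7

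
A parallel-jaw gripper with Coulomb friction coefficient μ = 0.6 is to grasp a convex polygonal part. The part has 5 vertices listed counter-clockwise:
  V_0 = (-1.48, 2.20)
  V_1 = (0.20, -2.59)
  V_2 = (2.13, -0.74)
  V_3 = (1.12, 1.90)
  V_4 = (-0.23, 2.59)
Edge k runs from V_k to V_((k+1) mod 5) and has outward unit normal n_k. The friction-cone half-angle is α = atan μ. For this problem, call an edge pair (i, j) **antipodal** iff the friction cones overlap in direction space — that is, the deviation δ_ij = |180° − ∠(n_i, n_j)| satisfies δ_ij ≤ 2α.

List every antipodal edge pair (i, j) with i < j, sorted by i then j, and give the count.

α = atan 0.6 = 30.96°;  2α = 61.93°
n_0 = (-0.9436, -0.3310)
n_1 = (+0.6920, -0.7219)
n_2 = (+0.9340, +0.3573)
n_3 = (+0.4551, +0.8904)
n_4 = (-0.2978, +0.9546)
  (0,1): δ = 65.54°  ·
  (0,2): δ = 1.61°  ✓
  (0,3): δ = 43.60°  ✓
  (0,4): δ = 88.00°  ·
  (1,2): δ = 112.85°  ·
  (1,3): δ = 70.86°  ·
  (1,4): δ = 26.46°  ✓
  (2,3): δ = 138.01°  ·
  (2,4): δ = 93.61°  ·
  (3,4): δ = 135.60°  ·
antipodal pairs: 3

count = 3; pairs: (0,2), (0,3), (1,4)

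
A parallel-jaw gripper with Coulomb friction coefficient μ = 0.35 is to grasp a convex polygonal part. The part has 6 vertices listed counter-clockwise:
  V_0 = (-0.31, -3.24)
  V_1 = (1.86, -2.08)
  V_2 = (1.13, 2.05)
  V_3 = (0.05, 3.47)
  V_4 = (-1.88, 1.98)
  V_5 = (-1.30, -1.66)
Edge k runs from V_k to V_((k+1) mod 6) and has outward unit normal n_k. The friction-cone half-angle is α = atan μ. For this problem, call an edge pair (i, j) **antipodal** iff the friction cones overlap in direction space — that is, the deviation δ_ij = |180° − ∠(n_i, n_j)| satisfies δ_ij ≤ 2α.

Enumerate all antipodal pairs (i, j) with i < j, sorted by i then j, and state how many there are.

count = 5; pairs: (0,3), (1,4), (1,5), (2,4), (2,5)

α = atan 0.35 = 19.29°;  2α = 38.58°
n_0 = (+0.4714, -0.8819)
n_1 = (+0.9847, +0.1741)
n_2 = (+0.7959, +0.6054)
n_3 = (-0.6111, +0.7916)
n_4 = (-0.9875, -0.1574)
n_5 = (-0.8474, -0.5310)
  (0,1): δ = 108.10°  ·
  (0,2): δ = 80.87°  ·
  (0,3): δ = 9.54°  ✓
  (0,4): δ = 70.93°  ·
  (0,5): δ = 93.94°  ·
  (1,2): δ = 152.77°  ·
  (1,3): δ = 62.35°  ·
  (1,4): δ = 0.97°  ✓
  (1,5): δ = 22.05°  ✓
  (2,3): δ = 89.59°  ·
  (2,4): δ = 28.20°  ✓
  (2,5): δ = 5.18°  ✓
  (3,4): δ = 118.62°  ·
  (3,5): δ = 95.60°  ·
  (4,5): δ = 156.98°  ·
antipodal pairs: 5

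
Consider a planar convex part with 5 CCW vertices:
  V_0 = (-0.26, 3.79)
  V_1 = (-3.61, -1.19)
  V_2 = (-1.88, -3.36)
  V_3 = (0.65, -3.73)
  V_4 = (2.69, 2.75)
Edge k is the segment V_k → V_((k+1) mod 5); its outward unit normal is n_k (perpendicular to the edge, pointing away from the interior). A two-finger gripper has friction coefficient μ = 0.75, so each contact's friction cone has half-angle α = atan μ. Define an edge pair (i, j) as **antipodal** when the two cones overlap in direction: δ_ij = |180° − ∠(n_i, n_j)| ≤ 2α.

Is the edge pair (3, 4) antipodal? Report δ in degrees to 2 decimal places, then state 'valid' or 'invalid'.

α = atan 0.75 = 36.87°;  2α = 73.74°
edge 3: e_3 = (+2.04, +6.48);  n_3 = (+0.9538, -0.3003)
edge 4: e_4 = (-2.95, +1.04);  n_4 = (+0.3325, +0.9431)
∠(n_3, n_4) = 88.06°
δ = |180° − 88.06°| = 91.94°
91.94° > 2α = 73.74°  →  invalid

δ = 91.94°, invalid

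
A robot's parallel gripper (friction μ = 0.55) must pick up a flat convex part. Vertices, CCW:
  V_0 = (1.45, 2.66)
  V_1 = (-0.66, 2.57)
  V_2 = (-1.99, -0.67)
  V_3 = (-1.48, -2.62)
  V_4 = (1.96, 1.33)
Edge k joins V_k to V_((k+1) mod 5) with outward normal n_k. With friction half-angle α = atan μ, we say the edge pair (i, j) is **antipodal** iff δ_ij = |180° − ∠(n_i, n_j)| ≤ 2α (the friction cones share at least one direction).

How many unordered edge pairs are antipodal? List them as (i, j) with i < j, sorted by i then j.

count = 5; pairs: (0,3), (1,3), (1,4), (2,3), (2,4)

α = atan 0.55 = 28.81°;  2α = 57.62°
n_0 = (-0.0426, +0.9991)
n_1 = (-0.9251, +0.3797)
n_2 = (-0.9675, -0.2530)
n_3 = (+0.7541, -0.6567)
n_4 = (+0.9337, +0.3580)
  (0,1): δ = 114.76°  ·
  (0,2): δ = 77.79°  ·
  (0,3): δ = 46.51°  ✓
  (0,4): δ = 108.54°  ·
  (1,2): δ = 143.03°  ·
  (1,3): δ = 18.73°  ✓
  (1,4): δ = 43.30°  ✓
  (2,3): δ = 55.71°  ✓
  (2,4): δ = 6.32°  ✓
  (3,4): δ = 117.97°  ·
antipodal pairs: 5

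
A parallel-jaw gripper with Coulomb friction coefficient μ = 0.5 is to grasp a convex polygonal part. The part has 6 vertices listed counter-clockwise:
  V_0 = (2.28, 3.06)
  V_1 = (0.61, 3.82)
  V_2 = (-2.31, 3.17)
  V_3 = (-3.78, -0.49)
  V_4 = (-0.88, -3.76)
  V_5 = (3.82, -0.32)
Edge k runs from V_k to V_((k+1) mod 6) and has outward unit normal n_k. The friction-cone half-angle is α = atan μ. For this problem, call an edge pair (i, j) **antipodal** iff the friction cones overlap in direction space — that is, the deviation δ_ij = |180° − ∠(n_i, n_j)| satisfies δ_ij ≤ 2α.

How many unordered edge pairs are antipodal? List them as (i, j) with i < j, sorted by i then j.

count = 5; pairs: (0,3), (1,4), (2,4), (2,5), (3,5)

α = atan 0.5 = 26.57°;  2α = 53.13°
n_0 = (+0.4142, +0.9102)
n_1 = (-0.2173, +0.9761)
n_2 = (-0.9280, +0.3727)
n_3 = (-0.7482, -0.6635)
n_4 = (+0.5906, -0.8070)
n_5 = (+0.9100, +0.4146)
  (0,1): δ = 142.98°  ·
  (0,2): δ = 87.41°  ·
  (0,3): δ = 23.96°  ✓
  (0,4): δ = 60.67°  ·
  (0,5): δ = 138.96°  ·
  (1,2): δ = 124.43°  ·
  (1,3): δ = 60.98°  ·
  (1,4): δ = 23.65°  ✓
  (1,5): δ = 101.95°  ·
  (2,3): δ = 116.55°  ·
  (2,4): δ = 31.92°  ✓
  (2,5): δ = 46.38°  ✓
  (3,4): δ = 95.37°  ·
  (3,5): δ = 17.07°  ✓
  (4,5): δ = 101.71°  ·
antipodal pairs: 5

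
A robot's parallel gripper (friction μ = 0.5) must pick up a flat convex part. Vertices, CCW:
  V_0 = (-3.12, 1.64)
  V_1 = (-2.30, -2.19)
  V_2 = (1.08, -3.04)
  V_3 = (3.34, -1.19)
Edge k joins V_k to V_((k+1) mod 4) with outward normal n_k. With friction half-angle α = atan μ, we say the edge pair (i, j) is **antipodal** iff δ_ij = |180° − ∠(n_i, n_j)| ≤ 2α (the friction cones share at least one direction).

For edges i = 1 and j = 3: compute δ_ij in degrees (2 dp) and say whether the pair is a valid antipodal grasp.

δ = 9.54°, valid

α = atan 0.5 = 26.57°;  2α = 53.13°
edge 1: e_1 = (+3.38, -0.85);  n_1 = (-0.2439, -0.9698)
edge 3: e_3 = (-6.46, +2.83);  n_3 = (+0.4013, +0.9160)
∠(n_1, n_3) = 170.46°
δ = |180° − 170.46°| = 9.54°
9.54° ≤ 2α = 53.13°  →  valid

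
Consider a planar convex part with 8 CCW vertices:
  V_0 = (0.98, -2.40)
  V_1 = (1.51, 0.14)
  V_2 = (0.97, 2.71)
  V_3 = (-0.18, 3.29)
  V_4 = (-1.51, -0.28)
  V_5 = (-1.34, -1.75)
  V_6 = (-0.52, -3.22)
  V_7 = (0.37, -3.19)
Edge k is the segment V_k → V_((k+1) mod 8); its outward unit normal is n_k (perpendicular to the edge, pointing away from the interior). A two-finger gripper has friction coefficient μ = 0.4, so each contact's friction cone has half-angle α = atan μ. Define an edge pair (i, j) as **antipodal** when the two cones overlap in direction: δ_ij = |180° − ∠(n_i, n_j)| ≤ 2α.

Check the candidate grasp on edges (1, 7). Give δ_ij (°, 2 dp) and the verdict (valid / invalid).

α = atan 0.4 = 21.80°;  2α = 43.60°
edge 1: e_1 = (-0.54, +2.57);  n_1 = (+0.9786, +0.2056)
edge 7: e_7 = (+0.61, +0.79);  n_7 = (+0.7915, -0.6112)
∠(n_1, n_7) = 49.54°
δ = |180° − 49.54°| = 130.46°
130.46° > 2α = 43.60°  →  invalid

δ = 130.46°, invalid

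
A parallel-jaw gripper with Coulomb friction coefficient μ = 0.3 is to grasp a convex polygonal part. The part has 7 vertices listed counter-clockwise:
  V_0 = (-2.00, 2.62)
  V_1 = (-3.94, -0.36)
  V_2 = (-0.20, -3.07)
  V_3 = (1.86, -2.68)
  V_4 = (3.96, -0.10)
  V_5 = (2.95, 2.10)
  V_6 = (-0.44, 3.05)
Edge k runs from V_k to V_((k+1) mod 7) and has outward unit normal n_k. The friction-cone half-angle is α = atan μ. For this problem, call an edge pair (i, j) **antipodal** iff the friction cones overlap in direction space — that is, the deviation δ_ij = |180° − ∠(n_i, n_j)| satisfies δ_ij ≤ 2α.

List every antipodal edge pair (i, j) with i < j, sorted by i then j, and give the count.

α = atan 0.3 = 16.70°;  2α = 33.40°
n_0 = (-0.8381, +0.5456)
n_1 = (-0.5868, -0.8098)
n_2 = (+0.1860, -0.9825)
n_3 = (+0.7756, -0.6313)
n_4 = (+0.9088, +0.4172)
n_5 = (+0.2698, +0.9629)
n_6 = (-0.2657, +0.9640)
  (0,1): δ = 92.86°  ·
  (0,2): δ = 46.22°  ·
  (0,3): δ = 6.08°  ✓
  (0,4): δ = 57.72°  ·
  (0,5): δ = 107.41°  ·
  (0,6): δ = 138.47°  ·
  (1,2): δ = 133.35°  ·
  (1,3): δ = 93.22°  ·
  (1,4): δ = 29.41°  ✓
  (1,5): δ = 20.27°  ✓
  (1,6): δ = 51.34°  ·
  (2,3): δ = 139.86°  ·
  (2,4): δ = 76.06°  ·
  (2,5): δ = 26.38°  ✓
  (2,6): δ = 4.69°  ✓
  (3,4): δ = 116.20°  ·
  (3,5): δ = 66.51°  ·
  (3,6): δ = 35.45°  ·
  (4,5): δ = 130.31°  ·
  (4,6): δ = 99.25°  ·
  (5,6): δ = 148.93°  ·
antipodal pairs: 5

count = 5; pairs: (0,3), (1,4), (1,5), (2,5), (2,6)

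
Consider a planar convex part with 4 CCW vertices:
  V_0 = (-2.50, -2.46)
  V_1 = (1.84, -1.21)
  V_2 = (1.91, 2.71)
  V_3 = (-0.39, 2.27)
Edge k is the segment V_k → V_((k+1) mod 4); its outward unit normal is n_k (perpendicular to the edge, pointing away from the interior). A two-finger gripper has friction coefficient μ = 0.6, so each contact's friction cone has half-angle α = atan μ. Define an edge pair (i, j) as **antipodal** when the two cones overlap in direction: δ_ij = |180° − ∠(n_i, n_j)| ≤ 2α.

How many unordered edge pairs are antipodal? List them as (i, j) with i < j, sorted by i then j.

α = atan 0.6 = 30.96°;  2α = 61.93°
n_0 = (+0.2768, -0.9609)
n_1 = (+0.9998, -0.0179)
n_2 = (-0.1879, +0.9822)
n_3 = (-0.9133, +0.4074)
  (0,1): δ = 107.09°  ·
  (0,2): δ = 5.24°  ✓
  (0,3): δ = 49.89°  ✓
  (1,2): δ = 78.15°  ·
  (1,3): δ = 23.02°  ✓
  (2,3): δ = 124.87°  ·
antipodal pairs: 3

count = 3; pairs: (0,2), (0,3), (1,3)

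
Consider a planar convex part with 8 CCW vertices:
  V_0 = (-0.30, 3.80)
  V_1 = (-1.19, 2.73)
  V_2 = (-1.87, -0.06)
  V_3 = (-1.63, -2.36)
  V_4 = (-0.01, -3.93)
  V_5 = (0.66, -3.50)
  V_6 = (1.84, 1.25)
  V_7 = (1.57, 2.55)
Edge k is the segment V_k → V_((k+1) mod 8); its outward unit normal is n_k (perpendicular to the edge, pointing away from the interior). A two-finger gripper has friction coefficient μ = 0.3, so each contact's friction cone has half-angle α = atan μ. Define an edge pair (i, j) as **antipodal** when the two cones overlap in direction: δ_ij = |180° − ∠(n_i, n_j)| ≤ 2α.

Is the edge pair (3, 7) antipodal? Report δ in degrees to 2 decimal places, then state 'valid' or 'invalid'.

δ = 10.34°, valid

α = atan 0.3 = 16.70°;  2α = 33.40°
edge 3: e_3 = (+1.62, -1.57);  n_3 = (-0.6959, -0.7181)
edge 7: e_7 = (-1.87, +1.25);  n_7 = (+0.5557, +0.8314)
∠(n_3, n_7) = 169.66°
δ = |180° − 169.66°| = 10.34°
10.34° ≤ 2α = 33.40°  →  valid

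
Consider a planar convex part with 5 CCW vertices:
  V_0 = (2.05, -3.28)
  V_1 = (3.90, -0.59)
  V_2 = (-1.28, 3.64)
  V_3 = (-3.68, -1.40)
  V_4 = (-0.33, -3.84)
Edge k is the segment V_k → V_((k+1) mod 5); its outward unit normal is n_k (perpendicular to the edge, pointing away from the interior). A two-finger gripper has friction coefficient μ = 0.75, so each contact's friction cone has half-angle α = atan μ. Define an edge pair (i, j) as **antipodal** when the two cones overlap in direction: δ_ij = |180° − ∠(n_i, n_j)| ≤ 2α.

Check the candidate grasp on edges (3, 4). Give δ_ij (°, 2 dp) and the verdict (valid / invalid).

δ = 130.69°, invalid

α = atan 0.75 = 36.87°;  2α = 73.74°
edge 3: e_3 = (+3.35, -2.44);  n_3 = (-0.5887, -0.8083)
edge 4: e_4 = (+2.38, +0.56);  n_4 = (+0.2290, -0.9734)
∠(n_3, n_4) = 49.31°
δ = |180° − 49.31°| = 130.69°
130.69° > 2α = 73.74°  →  invalid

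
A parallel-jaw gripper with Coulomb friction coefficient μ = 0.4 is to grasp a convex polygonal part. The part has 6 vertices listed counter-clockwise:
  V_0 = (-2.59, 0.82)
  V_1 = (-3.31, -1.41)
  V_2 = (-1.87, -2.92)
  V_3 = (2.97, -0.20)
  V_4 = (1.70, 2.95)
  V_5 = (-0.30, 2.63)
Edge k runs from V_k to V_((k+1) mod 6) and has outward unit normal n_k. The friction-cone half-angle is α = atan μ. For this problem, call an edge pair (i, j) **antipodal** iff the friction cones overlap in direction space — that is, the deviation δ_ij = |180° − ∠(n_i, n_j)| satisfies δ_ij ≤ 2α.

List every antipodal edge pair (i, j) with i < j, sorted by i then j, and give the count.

α = atan 0.4 = 21.80°;  2α = 43.60°
n_0 = (-0.9516, +0.3073)
n_1 = (-0.7237, -0.6901)
n_2 = (+0.4899, -0.8718)
n_3 = (+0.9275, +0.3739)
n_4 = (-0.1580, +0.9874)
n_5 = (-0.6201, +0.7845)
  (0,1): δ = 118.47°  ·
  (0,2): δ = 42.77°  ✓
  (0,3): δ = 39.85°  ✓
  (0,4): δ = 116.98°  ·
  (0,5): δ = 146.22°  ·
  (1,2): δ = 104.31°  ·
  (1,3): δ = 21.68°  ✓
  (1,4): δ = 55.45°  ·
  (1,5): δ = 84.68°  ·
  (2,3): δ = 97.38°  ·
  (2,4): δ = 20.24°  ✓
  (2,5): δ = 8.99°  ✓
  (3,4): δ = 102.87°  ·
  (3,5): δ = 73.64°  ·
  (4,5): δ = 150.77°  ·
antipodal pairs: 5

count = 5; pairs: (0,2), (0,3), (1,3), (2,4), (2,5)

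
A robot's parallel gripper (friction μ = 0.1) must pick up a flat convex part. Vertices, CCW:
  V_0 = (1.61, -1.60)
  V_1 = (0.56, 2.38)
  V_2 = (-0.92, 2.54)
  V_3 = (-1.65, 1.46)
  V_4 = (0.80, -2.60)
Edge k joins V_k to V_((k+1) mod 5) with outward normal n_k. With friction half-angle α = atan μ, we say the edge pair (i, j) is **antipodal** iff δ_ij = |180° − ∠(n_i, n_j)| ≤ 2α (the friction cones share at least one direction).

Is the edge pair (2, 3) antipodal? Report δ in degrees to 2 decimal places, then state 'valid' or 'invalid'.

α = atan 0.1 = 5.71°;  2α = 11.42°
edge 2: e_2 = (-0.73, -1.08);  n_2 = (-0.8285, +0.5600)
edge 3: e_3 = (+2.45, -4.06);  n_3 = (-0.8562, -0.5167)
∠(n_2, n_3) = 65.16°
δ = |180° − 65.16°| = 114.84°
114.84° > 2α = 11.42°  →  invalid

δ = 114.84°, invalid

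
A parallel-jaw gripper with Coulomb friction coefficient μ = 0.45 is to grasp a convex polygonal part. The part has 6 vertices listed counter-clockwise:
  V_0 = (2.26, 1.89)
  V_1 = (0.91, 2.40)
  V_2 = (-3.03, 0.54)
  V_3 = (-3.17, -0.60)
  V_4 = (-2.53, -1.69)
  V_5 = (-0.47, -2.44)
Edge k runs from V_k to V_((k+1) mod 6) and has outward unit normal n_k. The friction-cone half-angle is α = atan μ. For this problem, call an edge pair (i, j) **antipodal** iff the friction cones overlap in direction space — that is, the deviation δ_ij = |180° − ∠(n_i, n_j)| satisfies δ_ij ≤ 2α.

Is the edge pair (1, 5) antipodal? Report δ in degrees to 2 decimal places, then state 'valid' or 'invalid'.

α = atan 0.45 = 24.23°;  2α = 48.46°
edge 1: e_1 = (-3.94, -1.86);  n_1 = (-0.4269, +0.9043)
edge 5: e_5 = (+2.73, +4.33);  n_5 = (+0.8459, -0.5333)
∠(n_1, n_5) = 147.50°
δ = |180° − 147.50°| = 32.50°
32.50° ≤ 2α = 48.46°  →  valid

δ = 32.50°, valid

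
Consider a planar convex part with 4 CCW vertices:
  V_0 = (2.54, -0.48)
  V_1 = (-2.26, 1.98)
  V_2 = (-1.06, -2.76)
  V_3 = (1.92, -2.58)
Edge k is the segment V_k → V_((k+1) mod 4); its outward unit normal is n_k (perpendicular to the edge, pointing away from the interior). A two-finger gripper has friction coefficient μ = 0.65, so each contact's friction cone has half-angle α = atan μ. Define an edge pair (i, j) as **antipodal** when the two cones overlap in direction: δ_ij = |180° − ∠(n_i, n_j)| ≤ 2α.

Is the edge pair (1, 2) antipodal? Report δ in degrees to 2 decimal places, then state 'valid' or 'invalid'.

δ = 100.75°, invalid

α = atan 0.65 = 33.02°;  2α = 66.05°
edge 1: e_1 = (+1.20, -4.74);  n_1 = (-0.9694, -0.2454)
edge 2: e_2 = (+2.98, +0.18);  n_2 = (+0.0603, -0.9982)
∠(n_1, n_2) = 79.25°
δ = |180° − 79.25°| = 100.75°
100.75° > 2α = 66.05°  →  invalid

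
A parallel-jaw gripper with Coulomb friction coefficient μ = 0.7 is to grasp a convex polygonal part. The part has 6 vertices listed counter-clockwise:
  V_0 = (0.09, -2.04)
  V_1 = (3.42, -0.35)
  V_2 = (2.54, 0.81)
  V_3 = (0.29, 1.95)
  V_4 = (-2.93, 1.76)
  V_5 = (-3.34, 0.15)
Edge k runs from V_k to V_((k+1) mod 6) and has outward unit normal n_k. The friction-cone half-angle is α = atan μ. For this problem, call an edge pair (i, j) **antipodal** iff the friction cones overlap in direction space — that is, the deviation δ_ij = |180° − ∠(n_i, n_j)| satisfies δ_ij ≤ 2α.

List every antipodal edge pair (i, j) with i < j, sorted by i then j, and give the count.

α = atan 0.7 = 34.99°;  2α = 69.98°
n_0 = (+0.4526, -0.8917)
n_1 = (+0.7967, +0.6044)
n_2 = (+0.4520, +0.8920)
n_3 = (-0.0589, +0.9983)
n_4 = (-0.9691, +0.2468)
n_5 = (-0.5381, -0.8429)
  (0,1): δ = 79.72°  ·
  (0,2): δ = 53.78°  ✓
  (0,3): δ = 23.53°  ✓
  (0,4): δ = 48.80°  ✓
  (0,5): δ = 120.53°  ·
  (1,2): δ = 154.05°  ·
  (1,3): δ = 123.81°  ·
  (1,4): δ = 51.47°  ✓
  (1,5): δ = 20.26°  ✓
  (2,3): δ = 149.75°  ·
  (2,4): δ = 77.42°  ·
  (2,5): δ = 5.69°  ✓
  (3,4): δ = 107.66°  ·
  (3,5): δ = 35.93°  ✓
  (4,5): δ = 108.27°  ·
antipodal pairs: 7

count = 7; pairs: (0,2), (0,3), (0,4), (1,4), (1,5), (2,5), (3,5)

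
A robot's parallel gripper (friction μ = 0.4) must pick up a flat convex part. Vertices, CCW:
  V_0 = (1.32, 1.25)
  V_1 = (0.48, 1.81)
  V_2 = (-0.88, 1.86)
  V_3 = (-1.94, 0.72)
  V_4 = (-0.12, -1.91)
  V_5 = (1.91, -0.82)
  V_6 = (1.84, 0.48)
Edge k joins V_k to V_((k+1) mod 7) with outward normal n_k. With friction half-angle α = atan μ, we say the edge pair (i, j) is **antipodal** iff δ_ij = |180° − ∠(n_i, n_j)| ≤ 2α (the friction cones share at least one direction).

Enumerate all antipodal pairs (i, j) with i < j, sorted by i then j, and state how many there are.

count = 5; pairs: (0,3), (1,4), (2,4), (3,5), (3,6)

α = atan 0.4 = 21.80°;  2α = 43.60°
n_0 = (+0.5547, +0.8321)
n_1 = (+0.0367, +0.9993)
n_2 = (-0.7323, +0.6809)
n_3 = (-0.8223, -0.5690)
n_4 = (+0.4731, -0.8810)
n_5 = (+0.9986, +0.0538)
n_6 = (+0.8287, +0.5597)
  (0,1): δ = 148.42°  ·
  (0,2): δ = 99.23°  ·
  (0,3): δ = 21.63°  ✓
  (0,4): δ = 61.92°  ·
  (0,5): δ = 126.77°  ·
  (0,6): δ = 157.72°  ·
  (1,2): δ = 130.81°  ·
  (1,3): δ = 53.21°  ·
  (1,4): δ = 30.34°  ✓
  (1,5): δ = 95.19°  ·
  (1,6): δ = 126.14°  ·
  (2,3): δ = 102.40°  ·
  (2,4): δ = 18.85°  ✓
  (2,5): δ = 46.00°  ·
  (2,6): δ = 76.95°  ·
  (3,4): δ = 96.45°  ·
  (3,5): δ = 31.60°  ✓
  (3,6): δ = 0.65°  ✓
  (4,5): δ = 115.15°  ·
  (4,6): δ = 84.20°  ·
  (5,6): δ = 149.05°  ·
antipodal pairs: 5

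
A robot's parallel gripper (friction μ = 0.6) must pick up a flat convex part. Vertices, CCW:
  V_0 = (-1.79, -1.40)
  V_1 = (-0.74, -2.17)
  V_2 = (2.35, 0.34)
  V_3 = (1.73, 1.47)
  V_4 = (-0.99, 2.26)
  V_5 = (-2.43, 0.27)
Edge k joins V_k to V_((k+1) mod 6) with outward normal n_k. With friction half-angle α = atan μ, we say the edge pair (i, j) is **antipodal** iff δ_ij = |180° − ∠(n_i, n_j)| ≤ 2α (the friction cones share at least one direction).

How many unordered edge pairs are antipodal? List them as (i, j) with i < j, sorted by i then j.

α = atan 0.6 = 30.96°;  2α = 61.93°
n_0 = (-0.5914, -0.8064)
n_1 = (+0.6305, -0.7762)
n_2 = (+0.8767, +0.4810)
n_3 = (+0.2789, +0.9603)
n_4 = (-0.8101, +0.5862)
n_5 = (-0.9338, -0.3579)
  (0,1): δ = 104.66°  ·
  (0,2): δ = 24.99°  ✓
  (0,3): δ = 20.06°  ✓
  (0,4): δ = 90.36°  ·
  (0,5): δ = 147.22°  ·
  (1,2): δ = 100.33°  ·
  (1,3): δ = 55.28°  ✓
  (1,4): δ = 15.02°  ✓
  (1,5): δ = 71.88°  ·
  (2,3): δ = 134.95°  ·
  (2,4): δ = 64.64°  ·
  (2,5): δ = 7.78°  ✓
  (3,4): δ = 109.69°  ·
  (3,5): δ = 52.84°  ✓
  (4,5): δ = 123.14°  ·
antipodal pairs: 6

count = 6; pairs: (0,2), (0,3), (1,3), (1,4), (2,5), (3,5)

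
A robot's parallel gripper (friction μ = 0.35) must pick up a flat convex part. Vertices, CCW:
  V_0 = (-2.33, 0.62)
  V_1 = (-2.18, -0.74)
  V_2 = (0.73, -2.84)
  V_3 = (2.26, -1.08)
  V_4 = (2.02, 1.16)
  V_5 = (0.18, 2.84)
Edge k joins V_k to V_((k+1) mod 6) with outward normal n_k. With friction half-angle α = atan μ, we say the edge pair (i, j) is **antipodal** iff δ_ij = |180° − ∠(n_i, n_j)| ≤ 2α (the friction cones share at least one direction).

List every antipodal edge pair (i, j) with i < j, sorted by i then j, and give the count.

α = atan 0.35 = 19.29°;  2α = 38.58°
n_0 = (-0.9940, -0.1096)
n_1 = (-0.5852, -0.8109)
n_2 = (+0.7547, -0.6561)
n_3 = (+0.9943, +0.1065)
n_4 = (+0.6743, +0.7385)
n_5 = (-0.6625, +0.7491)
  (0,1): δ = 132.11°  ·
  (0,2): δ = 47.29°  ·
  (0,3): δ = 0.18°  ✓
  (0,4): δ = 41.31°  ·
  (0,5): δ = 125.20°  ·
  (1,2): δ = 95.18°  ·
  (1,3): δ = 48.07°  ·
  (1,4): δ = 6.58°  ✓
  (1,5): δ = 77.31°  ·
  (2,3): δ = 132.88°  ·
  (2,4): δ = 91.40°  ·
  (2,5): δ = 7.51°  ✓
  (3,4): δ = 138.51°  ·
  (3,5): δ = 54.62°  ·
  (4,5): δ = 96.11°  ·
antipodal pairs: 3

count = 3; pairs: (0,3), (1,4), (2,5)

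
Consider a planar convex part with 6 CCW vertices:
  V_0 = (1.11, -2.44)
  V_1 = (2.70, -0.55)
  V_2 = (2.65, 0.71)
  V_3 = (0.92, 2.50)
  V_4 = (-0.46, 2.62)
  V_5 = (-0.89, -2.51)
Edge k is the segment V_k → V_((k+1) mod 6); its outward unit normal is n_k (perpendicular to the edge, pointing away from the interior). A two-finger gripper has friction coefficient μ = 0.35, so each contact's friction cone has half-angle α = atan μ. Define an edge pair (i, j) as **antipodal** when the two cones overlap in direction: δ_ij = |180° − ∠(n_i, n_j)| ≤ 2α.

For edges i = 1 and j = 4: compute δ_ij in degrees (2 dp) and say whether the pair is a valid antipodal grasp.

δ = 7.06°, valid

α = atan 0.35 = 19.29°;  2α = 38.58°
edge 1: e_1 = (-0.05, +1.26);  n_1 = (+0.9992, +0.0397)
edge 4: e_4 = (-0.43, -5.13);  n_4 = (-0.9965, +0.0835)
∠(n_1, n_4) = 172.94°
δ = |180° − 172.94°| = 7.06°
7.06° ≤ 2α = 38.58°  →  valid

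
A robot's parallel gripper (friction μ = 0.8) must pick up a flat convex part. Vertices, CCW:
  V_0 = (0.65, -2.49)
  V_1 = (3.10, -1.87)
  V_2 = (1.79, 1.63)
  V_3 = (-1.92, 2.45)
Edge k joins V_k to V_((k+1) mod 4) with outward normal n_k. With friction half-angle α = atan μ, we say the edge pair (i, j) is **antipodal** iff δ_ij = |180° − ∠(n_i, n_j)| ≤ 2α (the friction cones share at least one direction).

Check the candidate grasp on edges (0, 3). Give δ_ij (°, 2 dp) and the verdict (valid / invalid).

δ = 103.28°, invalid

α = atan 0.8 = 38.66°;  2α = 77.32°
edge 0: e_0 = (+2.45, +0.62);  n_0 = (+0.2453, -0.9694)
edge 3: e_3 = (+2.57, -4.94);  n_3 = (-0.8871, -0.4615)
∠(n_0, n_3) = 76.72°
δ = |180° − 76.72°| = 103.28°
103.28° > 2α = 77.32°  →  invalid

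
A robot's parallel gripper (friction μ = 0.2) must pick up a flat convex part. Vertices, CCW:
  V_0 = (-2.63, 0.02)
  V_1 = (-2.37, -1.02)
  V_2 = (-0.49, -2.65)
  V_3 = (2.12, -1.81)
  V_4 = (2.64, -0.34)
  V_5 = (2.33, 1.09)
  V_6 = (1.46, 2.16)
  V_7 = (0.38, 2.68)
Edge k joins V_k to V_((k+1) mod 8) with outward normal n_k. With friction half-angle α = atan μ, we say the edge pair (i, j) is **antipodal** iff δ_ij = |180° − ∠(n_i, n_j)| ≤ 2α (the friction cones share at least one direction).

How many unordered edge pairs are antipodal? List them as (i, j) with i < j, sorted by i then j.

α = atan 0.2 = 11.31°;  2α = 22.62°
n_0 = (-0.9701, -0.2425)
n_1 = (-0.6551, -0.7556)
n_2 = (+0.3064, -0.9519)
n_3 = (+0.9428, -0.3335)
n_4 = (+0.9773, +0.2119)
n_5 = (+0.7759, +0.6309)
n_6 = (+0.4338, +0.9010)
n_7 = (-0.6622, +0.7493)
  (0,1): δ = 144.96°  ·
  (0,2): δ = 86.20°  ·
  (0,3): δ = 33.52°  ·
  (0,4): δ = 1.80°  ✓
  (0,5): δ = 25.08°  ·
  (0,6): δ = 50.25°  ·
  (0,7): δ = 117.43°  ·
  (1,2): δ = 121.23°  ·
  (1,3): δ = 68.55°  ·
  (1,4): δ = 36.84°  ·
  (1,5): δ = 9.96°  ✓
  (1,6): δ = 15.22°  ✓
  (1,7): δ = 82.39°  ·
  (2,3): δ = 127.32°  ·
  (2,4): δ = 95.61°  ·
  (2,5): δ = 68.73°  ·
  (2,6): δ = 43.55°  ·
  (2,7): δ = 23.63°  ·
  (3,4): δ = 148.29°  ·
  (3,5): δ = 121.41°  ·
  (3,6): δ = 96.23°  ·
  (3,7): δ = 29.05°  ·
  (4,5): δ = 153.12°  ·
  (4,6): δ = 127.94°  ·
  (4,7): δ = 60.76°  ·
  (5,6): δ = 154.82°  ·
  (5,7): δ = 87.65°  ·
  (6,7): δ = 112.82°  ·
antipodal pairs: 3

count = 3; pairs: (0,4), (1,5), (1,6)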